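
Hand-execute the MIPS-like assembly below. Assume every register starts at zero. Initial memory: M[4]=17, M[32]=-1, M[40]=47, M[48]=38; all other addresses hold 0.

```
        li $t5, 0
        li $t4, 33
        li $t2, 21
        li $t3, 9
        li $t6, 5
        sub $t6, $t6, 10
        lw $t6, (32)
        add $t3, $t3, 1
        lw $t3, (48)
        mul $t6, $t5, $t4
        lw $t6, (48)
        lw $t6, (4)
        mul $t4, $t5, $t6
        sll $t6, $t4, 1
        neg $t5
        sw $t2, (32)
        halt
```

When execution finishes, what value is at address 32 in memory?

21

after li $t5, 0: $t5=0
after li $t4, 33: $t4=33
after li $t2, 21: $t2=21
after li $t3, 9: $t3=9
after li $t6, 5: $t6=5
after sub $t6, $t6, 10: $t6=5-10=-5
after lw $t6, (32): $t6=M[32]=-1
after add $t3, $t3, 1: $t3=9+1=10
after lw $t3, (48): $t3=M[48]=38
after mul $t6, $t5, $t4: $t6=0*33=0
after lw $t6, (48): $t6=M[48]=38
after lw $t6, (4): $t6=M[4]=17
after mul $t4, $t5, $t6: $t4=0*17=0
after sll $t6, $t4, 1: $t6=0<<1=0
after neg $t5: $t5=-(0)=0
sw $t2, (32) → M[32]=21
halt.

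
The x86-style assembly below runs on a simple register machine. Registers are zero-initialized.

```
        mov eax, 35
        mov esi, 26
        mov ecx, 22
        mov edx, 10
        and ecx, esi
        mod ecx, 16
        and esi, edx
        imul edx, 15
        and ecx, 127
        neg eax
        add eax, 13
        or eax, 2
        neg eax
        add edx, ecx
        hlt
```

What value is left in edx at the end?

mov eax, 35 → eax=35
mov esi, 26 → esi=26
mov ecx, 22 → ecx=22
mov edx, 10 → edx=10
and ecx, esi → ecx=22&26=18
mod ecx, 16 → ecx=18%16=2
and esi, edx → esi=26&10=10
imul edx, 15 → edx=10*15=150
and ecx, 127 → ecx=2&127=2
neg eax → eax=-(35)=-35
add eax, 13 → eax=(-35)+13=-22
or eax, 2 → eax=(-22)|2=-22
neg eax → eax=-(-22)=22
add edx, ecx → edx=150+2=152
halt.

152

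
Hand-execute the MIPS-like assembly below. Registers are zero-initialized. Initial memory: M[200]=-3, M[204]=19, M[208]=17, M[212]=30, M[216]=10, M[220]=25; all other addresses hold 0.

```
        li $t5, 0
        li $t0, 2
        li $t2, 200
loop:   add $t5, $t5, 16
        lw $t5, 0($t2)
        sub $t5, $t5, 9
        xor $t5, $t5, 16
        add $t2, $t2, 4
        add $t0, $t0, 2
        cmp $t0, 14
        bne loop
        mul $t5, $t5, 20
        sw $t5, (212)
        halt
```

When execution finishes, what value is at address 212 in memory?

0

$t5=0
$t0=2
$t2=200
$t5=0+16=16
$t5=M[200]=-3
$t5=(-3)-9=-12
$t5=(-12)^16=-28
$t2=200+4=204
$t0=2+2=4
cmp $t0, 14  (cmp 4,14)
bne loop: taken
$t5=(-28)+16=-12
$t5=M[204]=19
$t5=19-9=10
$t5=10^16=26
$t2=204+4=208
$t0=4+2=6
cmp $t0, 14  (cmp 6,14)
bne loop: taken
$t5=26+16=42
$t5=M[208]=17
$t5=17-9=8
$t5=8^16=24
$t2=208+4=212
$t0=6+2=8
cmp $t0, 14  (cmp 8,14)
bne loop: taken
$t5=24+16=40
$t5=M[212]=30
$t5=30-9=21
$t5=21^16=5
$t2=212+4=216
$t0=8+2=10
cmp $t0, 14  (cmp 10,14)
bne loop: taken
$t5=5+16=21
$t5=M[216]=10
$t5=10-9=1
$t5=1^16=17
$t2=216+4=220
$t0=10+2=12
cmp $t0, 14  (cmp 12,14)
bne loop: taken
$t5=17+16=33
$t5=M[220]=25
$t5=25-9=16
$t5=16^16=0
$t2=220+4=224
$t0=12+2=14
cmp $t0, 14  (cmp 14,14)
bne loop: not taken
$t5=0*20=0
sw $t5, (212) → M[212]=0
halt.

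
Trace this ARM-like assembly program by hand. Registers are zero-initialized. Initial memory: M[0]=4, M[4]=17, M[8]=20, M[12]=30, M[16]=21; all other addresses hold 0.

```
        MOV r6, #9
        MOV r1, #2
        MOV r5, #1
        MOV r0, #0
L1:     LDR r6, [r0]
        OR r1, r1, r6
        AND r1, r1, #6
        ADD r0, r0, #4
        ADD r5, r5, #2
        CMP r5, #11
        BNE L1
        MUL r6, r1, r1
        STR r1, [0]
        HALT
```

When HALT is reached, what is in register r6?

36

r6=9
r1=2
r5=1
r0=0
r6=M[0]=4
r1=2|4=6
r1=6&6=6
r0=0+4=4
r5=1+2=3
CMP r5, #11  (cmp 3,11)
BNE L1: taken
r6=M[4]=17
r1=6|17=23
r1=23&6=6
r0=4+4=8
r5=3+2=5
CMP r5, #11  (cmp 5,11)
BNE L1: taken
r6=M[8]=20
r1=6|20=22
r1=22&6=6
r0=8+4=12
r5=5+2=7
CMP r5, #11  (cmp 7,11)
BNE L1: taken
r6=M[12]=30
r1=6|30=30
r1=30&6=6
r0=12+4=16
r5=7+2=9
CMP r5, #11  (cmp 9,11)
BNE L1: taken
r6=M[16]=21
r1=6|21=23
r1=23&6=6
r0=16+4=20
r5=9+2=11
CMP r5, #11  (cmp 11,11)
BNE L1: not taken
r6=6*6=36
STR r1, [0] → M[0]=6
halt.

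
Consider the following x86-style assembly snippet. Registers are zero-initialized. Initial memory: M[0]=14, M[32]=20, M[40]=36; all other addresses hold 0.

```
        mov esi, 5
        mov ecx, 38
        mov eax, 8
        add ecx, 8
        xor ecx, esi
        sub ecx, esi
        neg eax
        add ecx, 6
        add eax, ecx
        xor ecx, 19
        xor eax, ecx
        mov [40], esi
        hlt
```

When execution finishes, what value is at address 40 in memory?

after mov esi, 5: esi=5
after mov ecx, 38: ecx=38
after mov eax, 8: eax=8
after add ecx, 8: ecx=38+8=46
after xor ecx, esi: ecx=46^5=43
after sub ecx, esi: ecx=43-5=38
after neg eax: eax=-(8)=-8
after add ecx, 6: ecx=38+6=44
after add eax, ecx: eax=(-8)+44=36
after xor ecx, 19: ecx=44^19=63
after xor eax, ecx: eax=36^63=27
mov [40], esi → M[40]=5
halt.

5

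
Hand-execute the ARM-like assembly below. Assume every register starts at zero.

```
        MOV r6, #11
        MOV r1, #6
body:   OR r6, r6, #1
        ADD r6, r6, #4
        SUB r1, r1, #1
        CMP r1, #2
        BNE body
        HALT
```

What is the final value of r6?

27

MOV r6, #11 → r6=11
MOV r1, #6 → r1=6
OR r6, r6, #1 → r6=11|1=11
ADD r6, r6, #4 → r6=11+4=15
SUB r1, r1, #1 → r1=6-1=5
CMP r1, #2  (cmp 5,2)
BNE body: taken
OR r6, r6, #1 → r6=15|1=15
ADD r6, r6, #4 → r6=15+4=19
SUB r1, r1, #1 → r1=5-1=4
CMP r1, #2  (cmp 4,2)
BNE body: taken
OR r6, r6, #1 → r6=19|1=19
ADD r6, r6, #4 → r6=19+4=23
SUB r1, r1, #1 → r1=4-1=3
CMP r1, #2  (cmp 3,2)
BNE body: taken
OR r6, r6, #1 → r6=23|1=23
ADD r6, r6, #4 → r6=23+4=27
SUB r1, r1, #1 → r1=3-1=2
CMP r1, #2  (cmp 2,2)
BNE body: not taken
halt.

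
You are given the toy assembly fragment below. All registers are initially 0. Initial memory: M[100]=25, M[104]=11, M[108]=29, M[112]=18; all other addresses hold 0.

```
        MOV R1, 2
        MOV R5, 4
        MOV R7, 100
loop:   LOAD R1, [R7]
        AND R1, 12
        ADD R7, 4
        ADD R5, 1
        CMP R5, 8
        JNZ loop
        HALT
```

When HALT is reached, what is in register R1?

0

MOV R1, 2 → R1=2
MOV R5, 4 → R5=4
MOV R7, 100 → R7=100
LOAD R1, [R7] → R1=M[100]=25
AND R1, 12 → R1=25&12=8
ADD R7, 4 → R7=100+4=104
ADD R5, 1 → R5=4+1=5
CMP R5, 8  (cmp 5,8)
JNZ loop: taken
LOAD R1, [R7] → R1=M[104]=11
AND R1, 12 → R1=11&12=8
ADD R7, 4 → R7=104+4=108
ADD R5, 1 → R5=5+1=6
CMP R5, 8  (cmp 6,8)
JNZ loop: taken
LOAD R1, [R7] → R1=M[108]=29
AND R1, 12 → R1=29&12=12
ADD R7, 4 → R7=108+4=112
ADD R5, 1 → R5=6+1=7
CMP R5, 8  (cmp 7,8)
JNZ loop: taken
LOAD R1, [R7] → R1=M[112]=18
AND R1, 12 → R1=18&12=0
ADD R7, 4 → R7=112+4=116
ADD R5, 1 → R5=7+1=8
CMP R5, 8  (cmp 8,8)
JNZ loop: not taken
halt.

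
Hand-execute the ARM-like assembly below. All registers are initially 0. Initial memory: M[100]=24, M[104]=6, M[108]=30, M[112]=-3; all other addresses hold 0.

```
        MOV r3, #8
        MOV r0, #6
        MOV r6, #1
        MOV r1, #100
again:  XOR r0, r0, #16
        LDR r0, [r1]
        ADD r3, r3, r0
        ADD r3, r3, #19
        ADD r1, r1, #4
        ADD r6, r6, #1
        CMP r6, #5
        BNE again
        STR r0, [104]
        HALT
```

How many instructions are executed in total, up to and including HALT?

38

r3=8
r0=6
r6=1
r1=100
r0=6^16=22
r0=M[100]=24
r3=8+24=32
r3=32+19=51
r1=100+4=104
r6=1+1=2
CMP r6, #5  (cmp 2,5)
BNE again: taken
r0=24^16=8
r0=M[104]=6
r3=51+6=57
r3=57+19=76
r1=104+4=108
r6=2+1=3
CMP r6, #5  (cmp 3,5)
BNE again: taken
r0=6^16=22
r0=M[108]=30
r3=76+30=106
r3=106+19=125
r1=108+4=112
r6=3+1=4
CMP r6, #5  (cmp 4,5)
BNE again: taken
r0=30^16=14
r0=M[112]=-3
r3=125+(-3)=122
r3=122+19=141
r1=112+4=116
r6=4+1=5
CMP r6, #5  (cmp 5,5)
BNE again: not taken
STR r0, [104] → M[104]=-3
halt.
Total executed instructions: 38.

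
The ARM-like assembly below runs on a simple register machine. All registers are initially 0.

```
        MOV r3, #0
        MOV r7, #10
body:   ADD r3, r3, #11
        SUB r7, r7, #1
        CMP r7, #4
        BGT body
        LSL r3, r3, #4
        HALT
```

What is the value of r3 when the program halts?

1056

r3=0
r7=10
r3=0+11=11
r7=10-1=9
CMP r7, #4  (cmp 9,4)
BGT body: taken
r3=11+11=22
r7=9-1=8
CMP r7, #4  (cmp 8,4)
BGT body: taken
r3=22+11=33
r7=8-1=7
CMP r7, #4  (cmp 7,4)
BGT body: taken
r3=33+11=44
r7=7-1=6
CMP r7, #4  (cmp 6,4)
BGT body: taken
r3=44+11=55
r7=6-1=5
CMP r7, #4  (cmp 5,4)
BGT body: taken
r3=55+11=66
r7=5-1=4
CMP r7, #4  (cmp 4,4)
BGT body: not taken
r3=66<<4=1056
halt.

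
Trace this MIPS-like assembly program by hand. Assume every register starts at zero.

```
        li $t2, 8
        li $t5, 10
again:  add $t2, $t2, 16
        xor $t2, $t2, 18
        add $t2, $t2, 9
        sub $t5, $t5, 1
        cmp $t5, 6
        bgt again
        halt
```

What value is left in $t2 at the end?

108

li $t2, 8 → $t2=8
li $t5, 10 → $t5=10
add $t2, $t2, 16 → $t2=8+16=24
xor $t2, $t2, 18 → $t2=24^18=10
add $t2, $t2, 9 → $t2=10+9=19
sub $t5, $t5, 1 → $t5=10-1=9
cmp $t5, 6  (cmp 9,6)
bgt again: taken
add $t2, $t2, 16 → $t2=19+16=35
xor $t2, $t2, 18 → $t2=35^18=49
add $t2, $t2, 9 → $t2=49+9=58
sub $t5, $t5, 1 → $t5=9-1=8
cmp $t5, 6  (cmp 8,6)
bgt again: taken
add $t2, $t2, 16 → $t2=58+16=74
xor $t2, $t2, 18 → $t2=74^18=88
add $t2, $t2, 9 → $t2=88+9=97
sub $t5, $t5, 1 → $t5=8-1=7
cmp $t5, 6  (cmp 7,6)
bgt again: taken
add $t2, $t2, 16 → $t2=97+16=113
xor $t2, $t2, 18 → $t2=113^18=99
add $t2, $t2, 9 → $t2=99+9=108
sub $t5, $t5, 1 → $t5=7-1=6
cmp $t5, 6  (cmp 6,6)
bgt again: not taken
halt.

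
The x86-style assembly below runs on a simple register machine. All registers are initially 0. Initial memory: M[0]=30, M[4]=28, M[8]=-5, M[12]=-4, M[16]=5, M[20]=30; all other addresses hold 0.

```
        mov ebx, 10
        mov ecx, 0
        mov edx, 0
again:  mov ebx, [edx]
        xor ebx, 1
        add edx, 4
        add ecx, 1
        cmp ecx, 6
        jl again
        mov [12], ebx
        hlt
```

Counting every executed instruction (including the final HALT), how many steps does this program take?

41

after mov ebx, 10: ebx=10
after mov ecx, 0: ecx=0
after mov edx, 0: edx=0
after mov ebx, [edx]: ebx=M[0]=30
after xor ebx, 1: ebx=30^1=31
after add edx, 4: edx=0+4=4
after add ecx, 1: ecx=0+1=1
cmp ecx, 6  (cmp 1,6)
jl again: taken
after mov ebx, [edx]: ebx=M[4]=28
after xor ebx, 1: ebx=28^1=29
after add edx, 4: edx=4+4=8
after add ecx, 1: ecx=1+1=2
cmp ecx, 6  (cmp 2,6)
jl again: taken
after mov ebx, [edx]: ebx=M[8]=-5
after xor ebx, 1: ebx=(-5)^1=-6
after add edx, 4: edx=8+4=12
after add ecx, 1: ecx=2+1=3
cmp ecx, 6  (cmp 3,6)
jl again: taken
after mov ebx, [edx]: ebx=M[12]=-4
after xor ebx, 1: ebx=(-4)^1=-3
after add edx, 4: edx=12+4=16
after add ecx, 1: ecx=3+1=4
cmp ecx, 6  (cmp 4,6)
jl again: taken
after mov ebx, [edx]: ebx=M[16]=5
after xor ebx, 1: ebx=5^1=4
after add edx, 4: edx=16+4=20
after add ecx, 1: ecx=4+1=5
cmp ecx, 6  (cmp 5,6)
jl again: taken
after mov ebx, [edx]: ebx=M[20]=30
after xor ebx, 1: ebx=30^1=31
after add edx, 4: edx=20+4=24
after add ecx, 1: ecx=5+1=6
cmp ecx, 6  (cmp 6,6)
jl again: not taken
mov [12], ebx → M[12]=31
halt.
Total executed instructions: 41.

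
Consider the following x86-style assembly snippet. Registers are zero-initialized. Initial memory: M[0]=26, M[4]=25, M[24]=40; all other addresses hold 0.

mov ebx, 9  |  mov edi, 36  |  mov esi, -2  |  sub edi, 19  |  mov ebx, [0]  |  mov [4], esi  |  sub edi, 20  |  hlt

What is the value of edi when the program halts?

-3

mov ebx, 9 → ebx=9
mov edi, 36 → edi=36
mov esi, -2 → esi=-2
sub edi, 19 → edi=36-19=17
mov ebx, [0] → ebx=M[0]=26
mov [4], esi → M[4]=-2
sub edi, 20 → edi=17-20=-3
halt.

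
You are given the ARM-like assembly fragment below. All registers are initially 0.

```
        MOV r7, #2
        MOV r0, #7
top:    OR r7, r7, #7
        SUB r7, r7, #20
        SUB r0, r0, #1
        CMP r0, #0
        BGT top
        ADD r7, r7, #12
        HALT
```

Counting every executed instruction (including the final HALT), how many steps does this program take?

39

after MOV r7, #2: r7=2
after MOV r0, #7: r0=7
after OR r7, r7, #7: r7=2|7=7
after SUB r7, r7, #20: r7=7-20=-13
after SUB r0, r0, #1: r0=7-1=6
CMP r0, #0  (cmp 6,0)
BGT top: taken
after OR r7, r7, #7: r7=(-13)|7=-9
after SUB r7, r7, #20: r7=(-9)-20=-29
after SUB r0, r0, #1: r0=6-1=5
CMP r0, #0  (cmp 5,0)
BGT top: taken
after OR r7, r7, #7: r7=(-29)|7=-25
after SUB r7, r7, #20: r7=(-25)-20=-45
after SUB r0, r0, #1: r0=5-1=4
CMP r0, #0  (cmp 4,0)
BGT top: taken
after OR r7, r7, #7: r7=(-45)|7=-41
after SUB r7, r7, #20: r7=(-41)-20=-61
after SUB r0, r0, #1: r0=4-1=3
CMP r0, #0  (cmp 3,0)
BGT top: taken
after OR r7, r7, #7: r7=(-61)|7=-57
after SUB r7, r7, #20: r7=(-57)-20=-77
after SUB r0, r0, #1: r0=3-1=2
CMP r0, #0  (cmp 2,0)
BGT top: taken
after OR r7, r7, #7: r7=(-77)|7=-73
after SUB r7, r7, #20: r7=(-73)-20=-93
after SUB r0, r0, #1: r0=2-1=1
CMP r0, #0  (cmp 1,0)
BGT top: taken
after OR r7, r7, #7: r7=(-93)|7=-89
after SUB r7, r7, #20: r7=(-89)-20=-109
after SUB r0, r0, #1: r0=1-1=0
CMP r0, #0  (cmp 0,0)
BGT top: not taken
after ADD r7, r7, #12: r7=(-109)+12=-97
halt.
Total executed instructions: 39.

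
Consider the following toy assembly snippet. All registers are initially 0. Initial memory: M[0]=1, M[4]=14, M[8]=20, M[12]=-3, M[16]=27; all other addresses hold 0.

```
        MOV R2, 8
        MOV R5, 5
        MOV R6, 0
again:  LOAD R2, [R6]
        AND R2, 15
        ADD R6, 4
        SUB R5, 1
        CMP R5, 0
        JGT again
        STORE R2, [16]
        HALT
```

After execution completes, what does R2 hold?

R2=8
R5=5
R6=0
R2=M[0]=1
R2=1&15=1
R6=0+4=4
R5=5-1=4
CMP R5, 0  (cmp 4,0)
JGT again: taken
R2=M[4]=14
R2=14&15=14
R6=4+4=8
R5=4-1=3
CMP R5, 0  (cmp 3,0)
JGT again: taken
R2=M[8]=20
R2=20&15=4
R6=8+4=12
R5=3-1=2
CMP R5, 0  (cmp 2,0)
JGT again: taken
R2=M[12]=-3
R2=(-3)&15=13
R6=12+4=16
R5=2-1=1
CMP R5, 0  (cmp 1,0)
JGT again: taken
R2=M[16]=27
R2=27&15=11
R6=16+4=20
R5=1-1=0
CMP R5, 0  (cmp 0,0)
JGT again: not taken
STORE R2, [16] → M[16]=11
halt.

11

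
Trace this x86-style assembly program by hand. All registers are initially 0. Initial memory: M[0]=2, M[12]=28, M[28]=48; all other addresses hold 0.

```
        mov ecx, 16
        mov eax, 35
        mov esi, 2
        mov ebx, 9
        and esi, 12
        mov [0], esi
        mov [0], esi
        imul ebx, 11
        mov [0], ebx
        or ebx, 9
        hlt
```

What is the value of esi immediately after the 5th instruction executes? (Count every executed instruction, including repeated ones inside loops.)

after mov ecx, 16: ecx=16
after mov eax, 35: eax=35
after mov esi, 2: esi=2
after mov ebx, 9: ebx=9
after and esi, 12: esi=2&12=0
After step 5: esi = 0.

0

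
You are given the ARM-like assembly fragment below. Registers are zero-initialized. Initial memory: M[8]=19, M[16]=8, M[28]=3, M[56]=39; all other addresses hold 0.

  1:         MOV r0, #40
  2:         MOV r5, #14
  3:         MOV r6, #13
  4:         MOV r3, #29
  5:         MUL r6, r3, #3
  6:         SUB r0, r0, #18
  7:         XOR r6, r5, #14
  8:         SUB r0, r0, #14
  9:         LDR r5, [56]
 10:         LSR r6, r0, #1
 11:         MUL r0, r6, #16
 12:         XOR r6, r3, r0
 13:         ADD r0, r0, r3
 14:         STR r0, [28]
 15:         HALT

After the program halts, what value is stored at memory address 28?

93

r0=40
r5=14
r6=13
r3=29
r6=29*3=87
r0=40-18=22
r6=14^14=0
r0=22-14=8
r5=M[56]=39
r6=8>>1=4
r0=4*16=64
r6=29^64=93
r0=64+29=93
STR r0, [28] → M[28]=93
halt.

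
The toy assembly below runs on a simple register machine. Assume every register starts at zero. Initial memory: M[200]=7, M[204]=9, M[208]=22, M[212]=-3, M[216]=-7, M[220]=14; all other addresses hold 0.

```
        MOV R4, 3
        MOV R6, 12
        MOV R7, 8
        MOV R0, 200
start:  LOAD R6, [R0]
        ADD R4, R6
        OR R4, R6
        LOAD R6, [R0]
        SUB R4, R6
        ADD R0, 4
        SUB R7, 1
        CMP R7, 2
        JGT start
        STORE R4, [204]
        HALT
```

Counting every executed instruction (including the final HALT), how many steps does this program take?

60

MOV R4, 3 → R4=3
MOV R6, 12 → R6=12
MOV R7, 8 → R7=8
MOV R0, 200 → R0=200
LOAD R6, [R0] → R6=M[200]=7
ADD R4, R6 → R4=3+7=10
OR R4, R6 → R4=10|7=15
LOAD R6, [R0] → R6=M[200]=7
SUB R4, R6 → R4=15-7=8
ADD R0, 4 → R0=200+4=204
SUB R7, 1 → R7=8-1=7
CMP R7, 2  (cmp 7,2)
JGT start: taken
LOAD R6, [R0] → R6=M[204]=9
ADD R4, R6 → R4=8+9=17
OR R4, R6 → R4=17|9=25
LOAD R6, [R0] → R6=M[204]=9
SUB R4, R6 → R4=25-9=16
ADD R0, 4 → R0=204+4=208
SUB R7, 1 → R7=7-1=6
CMP R7, 2  (cmp 6,2)
JGT start: taken
LOAD R6, [R0] → R6=M[208]=22
ADD R4, R6 → R4=16+22=38
OR R4, R6 → R4=38|22=54
LOAD R6, [R0] → R6=M[208]=22
SUB R4, R6 → R4=54-22=32
ADD R0, 4 → R0=208+4=212
SUB R7, 1 → R7=6-1=5
CMP R7, 2  (cmp 5,2)
JGT start: taken
LOAD R6, [R0] → R6=M[212]=-3
ADD R4, R6 → R4=32+(-3)=29
OR R4, R6 → R4=29|(-3)=-3
LOAD R6, [R0] → R6=M[212]=-3
SUB R4, R6 → R4=(-3)-(-3)=0
ADD R0, 4 → R0=212+4=216
SUB R7, 1 → R7=5-1=4
CMP R7, 2  (cmp 4,2)
JGT start: taken
LOAD R6, [R0] → R6=M[216]=-7
ADD R4, R6 → R4=0+(-7)=-7
OR R4, R6 → R4=(-7)|(-7)=-7
LOAD R6, [R0] → R6=M[216]=-7
SUB R4, R6 → R4=(-7)-(-7)=0
ADD R0, 4 → R0=216+4=220
SUB R7, 1 → R7=4-1=3
CMP R7, 2  (cmp 3,2)
JGT start: taken
LOAD R6, [R0] → R6=M[220]=14
ADD R4, R6 → R4=0+14=14
OR R4, R6 → R4=14|14=14
LOAD R6, [R0] → R6=M[220]=14
SUB R4, R6 → R4=14-14=0
ADD R0, 4 → R0=220+4=224
SUB R7, 1 → R7=3-1=2
CMP R7, 2  (cmp 2,2)
JGT start: not taken
STORE R4, [204] → M[204]=0
halt.
Total executed instructions: 60.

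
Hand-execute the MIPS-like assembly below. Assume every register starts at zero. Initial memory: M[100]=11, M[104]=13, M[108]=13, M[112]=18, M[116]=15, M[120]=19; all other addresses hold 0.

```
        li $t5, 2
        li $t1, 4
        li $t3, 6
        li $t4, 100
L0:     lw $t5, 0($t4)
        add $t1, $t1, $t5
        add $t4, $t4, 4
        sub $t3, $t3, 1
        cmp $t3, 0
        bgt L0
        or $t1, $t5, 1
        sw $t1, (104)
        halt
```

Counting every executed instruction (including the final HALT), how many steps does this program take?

after li $t5, 2: $t5=2
after li $t1, 4: $t1=4
after li $t3, 6: $t3=6
after li $t4, 100: $t4=100
after lw $t5, 0($t4): $t5=M[100]=11
after add $t1, $t1, $t5: $t1=4+11=15
after add $t4, $t4, 4: $t4=100+4=104
after sub $t3, $t3, 1: $t3=6-1=5
cmp $t3, 0  (cmp 5,0)
bgt L0: taken
after lw $t5, 0($t4): $t5=M[104]=13
after add $t1, $t1, $t5: $t1=15+13=28
after add $t4, $t4, 4: $t4=104+4=108
after sub $t3, $t3, 1: $t3=5-1=4
cmp $t3, 0  (cmp 4,0)
bgt L0: taken
after lw $t5, 0($t4): $t5=M[108]=13
after add $t1, $t1, $t5: $t1=28+13=41
after add $t4, $t4, 4: $t4=108+4=112
after sub $t3, $t3, 1: $t3=4-1=3
cmp $t3, 0  (cmp 3,0)
bgt L0: taken
after lw $t5, 0($t4): $t5=M[112]=18
after add $t1, $t1, $t5: $t1=41+18=59
after add $t4, $t4, 4: $t4=112+4=116
after sub $t3, $t3, 1: $t3=3-1=2
cmp $t3, 0  (cmp 2,0)
bgt L0: taken
after lw $t5, 0($t4): $t5=M[116]=15
after add $t1, $t1, $t5: $t1=59+15=74
after add $t4, $t4, 4: $t4=116+4=120
after sub $t3, $t3, 1: $t3=2-1=1
cmp $t3, 0  (cmp 1,0)
bgt L0: taken
after lw $t5, 0($t4): $t5=M[120]=19
after add $t1, $t1, $t5: $t1=74+19=93
after add $t4, $t4, 4: $t4=120+4=124
after sub $t3, $t3, 1: $t3=1-1=0
cmp $t3, 0  (cmp 0,0)
bgt L0: not taken
after or $t1, $t5, 1: $t1=19|1=19
sw $t1, (104) → M[104]=19
halt.
Total executed instructions: 43.

43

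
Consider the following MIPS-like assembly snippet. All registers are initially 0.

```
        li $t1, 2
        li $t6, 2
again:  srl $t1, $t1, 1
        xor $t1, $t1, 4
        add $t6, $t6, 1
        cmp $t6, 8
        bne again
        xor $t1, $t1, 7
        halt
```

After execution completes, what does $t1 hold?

li $t1, 2 → $t1=2
li $t6, 2 → $t6=2
srl $t1, $t1, 1 → $t1=2>>1=1
xor $t1, $t1, 4 → $t1=1^4=5
add $t6, $t6, 1 → $t6=2+1=3
cmp $t6, 8  (cmp 3,8)
bne again: taken
srl $t1, $t1, 1 → $t1=5>>1=2
xor $t1, $t1, 4 → $t1=2^4=6
add $t6, $t6, 1 → $t6=3+1=4
cmp $t6, 8  (cmp 4,8)
bne again: taken
srl $t1, $t1, 1 → $t1=6>>1=3
xor $t1, $t1, 4 → $t1=3^4=7
add $t6, $t6, 1 → $t6=4+1=5
cmp $t6, 8  (cmp 5,8)
bne again: taken
srl $t1, $t1, 1 → $t1=7>>1=3
xor $t1, $t1, 4 → $t1=3^4=7
add $t6, $t6, 1 → $t6=5+1=6
cmp $t6, 8  (cmp 6,8)
bne again: taken
srl $t1, $t1, 1 → $t1=7>>1=3
xor $t1, $t1, 4 → $t1=3^4=7
add $t6, $t6, 1 → $t6=6+1=7
cmp $t6, 8  (cmp 7,8)
bne again: taken
srl $t1, $t1, 1 → $t1=7>>1=3
xor $t1, $t1, 4 → $t1=3^4=7
add $t6, $t6, 1 → $t6=7+1=8
cmp $t6, 8  (cmp 8,8)
bne again: not taken
xor $t1, $t1, 7 → $t1=7^7=0
halt.

0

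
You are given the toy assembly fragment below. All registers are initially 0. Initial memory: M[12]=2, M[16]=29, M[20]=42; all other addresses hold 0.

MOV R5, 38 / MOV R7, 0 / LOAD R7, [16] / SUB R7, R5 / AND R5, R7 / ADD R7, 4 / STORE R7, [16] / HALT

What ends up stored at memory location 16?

MOV R5, 38 → R5=38
MOV R7, 0 → R7=0
LOAD R7, [16] → R7=M[16]=29
SUB R7, R5 → R7=29-38=-9
AND R5, R7 → R5=38&(-9)=38
ADD R7, 4 → R7=(-9)+4=-5
STORE R7, [16] → M[16]=-5
halt.

-5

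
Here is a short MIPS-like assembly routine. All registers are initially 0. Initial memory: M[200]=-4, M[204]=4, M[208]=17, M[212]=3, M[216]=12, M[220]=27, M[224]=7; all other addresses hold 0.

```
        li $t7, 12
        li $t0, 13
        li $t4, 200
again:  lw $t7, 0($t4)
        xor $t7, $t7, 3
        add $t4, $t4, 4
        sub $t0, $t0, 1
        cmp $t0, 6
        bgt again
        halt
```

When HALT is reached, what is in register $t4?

li $t7, 12 → $t7=12
li $t0, 13 → $t0=13
li $t4, 200 → $t4=200
lw $t7, 0($t4) → $t7=M[200]=-4
xor $t7, $t7, 3 → $t7=(-4)^3=-1
add $t4, $t4, 4 → $t4=200+4=204
sub $t0, $t0, 1 → $t0=13-1=12
cmp $t0, 6  (cmp 12,6)
bgt again: taken
lw $t7, 0($t4) → $t7=M[204]=4
xor $t7, $t7, 3 → $t7=4^3=7
add $t4, $t4, 4 → $t4=204+4=208
sub $t0, $t0, 1 → $t0=12-1=11
cmp $t0, 6  (cmp 11,6)
bgt again: taken
lw $t7, 0($t4) → $t7=M[208]=17
xor $t7, $t7, 3 → $t7=17^3=18
add $t4, $t4, 4 → $t4=208+4=212
sub $t0, $t0, 1 → $t0=11-1=10
cmp $t0, 6  (cmp 10,6)
bgt again: taken
lw $t7, 0($t4) → $t7=M[212]=3
xor $t7, $t7, 3 → $t7=3^3=0
add $t4, $t4, 4 → $t4=212+4=216
sub $t0, $t0, 1 → $t0=10-1=9
cmp $t0, 6  (cmp 9,6)
bgt again: taken
lw $t7, 0($t4) → $t7=M[216]=12
xor $t7, $t7, 3 → $t7=12^3=15
add $t4, $t4, 4 → $t4=216+4=220
sub $t0, $t0, 1 → $t0=9-1=8
cmp $t0, 6  (cmp 8,6)
bgt again: taken
lw $t7, 0($t4) → $t7=M[220]=27
xor $t7, $t7, 3 → $t7=27^3=24
add $t4, $t4, 4 → $t4=220+4=224
sub $t0, $t0, 1 → $t0=8-1=7
cmp $t0, 6  (cmp 7,6)
bgt again: taken
lw $t7, 0($t4) → $t7=M[224]=7
xor $t7, $t7, 3 → $t7=7^3=4
add $t4, $t4, 4 → $t4=224+4=228
sub $t0, $t0, 1 → $t0=7-1=6
cmp $t0, 6  (cmp 6,6)
bgt again: not taken
halt.

228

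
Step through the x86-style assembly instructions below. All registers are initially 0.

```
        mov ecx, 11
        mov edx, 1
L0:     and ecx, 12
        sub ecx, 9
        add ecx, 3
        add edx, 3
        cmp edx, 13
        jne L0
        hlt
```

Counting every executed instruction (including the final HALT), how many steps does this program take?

27

mov ecx, 11 → ecx=11
mov edx, 1 → edx=1
and ecx, 12 → ecx=11&12=8
sub ecx, 9 → ecx=8-9=-1
add ecx, 3 → ecx=(-1)+3=2
add edx, 3 → edx=1+3=4
cmp edx, 13  (cmp 4,13)
jne L0: taken
and ecx, 12 → ecx=2&12=0
sub ecx, 9 → ecx=0-9=-9
add ecx, 3 → ecx=(-9)+3=-6
add edx, 3 → edx=4+3=7
cmp edx, 13  (cmp 7,13)
jne L0: taken
and ecx, 12 → ecx=(-6)&12=8
sub ecx, 9 → ecx=8-9=-1
add ecx, 3 → ecx=(-1)+3=2
add edx, 3 → edx=7+3=10
cmp edx, 13  (cmp 10,13)
jne L0: taken
and ecx, 12 → ecx=2&12=0
sub ecx, 9 → ecx=0-9=-9
add ecx, 3 → ecx=(-9)+3=-6
add edx, 3 → edx=10+3=13
cmp edx, 13  (cmp 13,13)
jne L0: not taken
halt.
Total executed instructions: 27.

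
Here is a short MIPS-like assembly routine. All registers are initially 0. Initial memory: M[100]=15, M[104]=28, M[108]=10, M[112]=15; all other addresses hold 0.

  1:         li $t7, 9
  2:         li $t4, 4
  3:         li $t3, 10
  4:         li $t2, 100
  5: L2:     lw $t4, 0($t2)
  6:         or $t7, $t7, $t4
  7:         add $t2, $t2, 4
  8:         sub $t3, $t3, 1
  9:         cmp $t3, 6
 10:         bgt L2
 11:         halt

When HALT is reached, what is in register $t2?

$t7=9
$t4=4
$t3=10
$t2=100
$t4=M[100]=15
$t7=9|15=15
$t2=100+4=104
$t3=10-1=9
cmp $t3, 6  (cmp 9,6)
bgt L2: taken
$t4=M[104]=28
$t7=15|28=31
$t2=104+4=108
$t3=9-1=8
cmp $t3, 6  (cmp 8,6)
bgt L2: taken
$t4=M[108]=10
$t7=31|10=31
$t2=108+4=112
$t3=8-1=7
cmp $t3, 6  (cmp 7,6)
bgt L2: taken
$t4=M[112]=15
$t7=31|15=31
$t2=112+4=116
$t3=7-1=6
cmp $t3, 6  (cmp 6,6)
bgt L2: not taken
halt.

116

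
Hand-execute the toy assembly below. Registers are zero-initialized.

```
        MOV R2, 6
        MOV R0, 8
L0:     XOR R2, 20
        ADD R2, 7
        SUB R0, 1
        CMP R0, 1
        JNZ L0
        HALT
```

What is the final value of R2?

35

MOV R2, 6 → R2=6
MOV R0, 8 → R0=8
XOR R2, 20 → R2=6^20=18
ADD R2, 7 → R2=18+7=25
SUB R0, 1 → R0=8-1=7
CMP R0, 1  (cmp 7,1)
JNZ L0: taken
XOR R2, 20 → R2=25^20=13
ADD R2, 7 → R2=13+7=20
SUB R0, 1 → R0=7-1=6
CMP R0, 1  (cmp 6,1)
JNZ L0: taken
XOR R2, 20 → R2=20^20=0
ADD R2, 7 → R2=0+7=7
SUB R0, 1 → R0=6-1=5
CMP R0, 1  (cmp 5,1)
JNZ L0: taken
XOR R2, 20 → R2=7^20=19
ADD R2, 7 → R2=19+7=26
SUB R0, 1 → R0=5-1=4
CMP R0, 1  (cmp 4,1)
JNZ L0: taken
XOR R2, 20 → R2=26^20=14
ADD R2, 7 → R2=14+7=21
SUB R0, 1 → R0=4-1=3
CMP R0, 1  (cmp 3,1)
JNZ L0: taken
XOR R2, 20 → R2=21^20=1
ADD R2, 7 → R2=1+7=8
SUB R0, 1 → R0=3-1=2
CMP R0, 1  (cmp 2,1)
JNZ L0: taken
XOR R2, 20 → R2=8^20=28
ADD R2, 7 → R2=28+7=35
SUB R0, 1 → R0=2-1=1
CMP R0, 1  (cmp 1,1)
JNZ L0: not taken
halt.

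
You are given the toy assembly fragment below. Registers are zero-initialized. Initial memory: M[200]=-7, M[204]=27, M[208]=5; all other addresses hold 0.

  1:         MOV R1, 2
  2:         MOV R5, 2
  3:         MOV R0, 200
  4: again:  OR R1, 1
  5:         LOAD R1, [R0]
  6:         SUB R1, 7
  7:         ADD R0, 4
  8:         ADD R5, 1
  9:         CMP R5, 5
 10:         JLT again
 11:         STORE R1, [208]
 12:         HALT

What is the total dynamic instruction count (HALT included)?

26

after MOV R1, 2: R1=2
after MOV R5, 2: R5=2
after MOV R0, 200: R0=200
after OR R1, 1: R1=2|1=3
after LOAD R1, [R0]: R1=M[200]=-7
after SUB R1, 7: R1=(-7)-7=-14
after ADD R0, 4: R0=200+4=204
after ADD R5, 1: R5=2+1=3
CMP R5, 5  (cmp 3,5)
JLT again: taken
after OR R1, 1: R1=(-14)|1=-13
after LOAD R1, [R0]: R1=M[204]=27
after SUB R1, 7: R1=27-7=20
after ADD R0, 4: R0=204+4=208
after ADD R5, 1: R5=3+1=4
CMP R5, 5  (cmp 4,5)
JLT again: taken
after OR R1, 1: R1=20|1=21
after LOAD R1, [R0]: R1=M[208]=5
after SUB R1, 7: R1=5-7=-2
after ADD R0, 4: R0=208+4=212
after ADD R5, 1: R5=4+1=5
CMP R5, 5  (cmp 5,5)
JLT again: not taken
STORE R1, [208] → M[208]=-2
halt.
Total executed instructions: 26.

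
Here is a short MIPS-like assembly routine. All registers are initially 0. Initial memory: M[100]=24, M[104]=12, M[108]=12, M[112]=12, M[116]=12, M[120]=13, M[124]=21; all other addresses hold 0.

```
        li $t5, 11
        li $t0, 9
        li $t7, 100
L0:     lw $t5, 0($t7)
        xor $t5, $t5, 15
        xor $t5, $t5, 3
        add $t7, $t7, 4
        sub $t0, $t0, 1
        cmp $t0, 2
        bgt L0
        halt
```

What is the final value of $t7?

128

li $t5, 11 → $t5=11
li $t0, 9 → $t0=9
li $t7, 100 → $t7=100
lw $t5, 0($t7) → $t5=M[100]=24
xor $t5, $t5, 15 → $t5=24^15=23
xor $t5, $t5, 3 → $t5=23^3=20
add $t7, $t7, 4 → $t7=100+4=104
sub $t0, $t0, 1 → $t0=9-1=8
cmp $t0, 2  (cmp 8,2)
bgt L0: taken
lw $t5, 0($t7) → $t5=M[104]=12
xor $t5, $t5, 15 → $t5=12^15=3
xor $t5, $t5, 3 → $t5=3^3=0
add $t7, $t7, 4 → $t7=104+4=108
sub $t0, $t0, 1 → $t0=8-1=7
cmp $t0, 2  (cmp 7,2)
bgt L0: taken
lw $t5, 0($t7) → $t5=M[108]=12
xor $t5, $t5, 15 → $t5=12^15=3
xor $t5, $t5, 3 → $t5=3^3=0
add $t7, $t7, 4 → $t7=108+4=112
sub $t0, $t0, 1 → $t0=7-1=6
cmp $t0, 2  (cmp 6,2)
bgt L0: taken
lw $t5, 0($t7) → $t5=M[112]=12
xor $t5, $t5, 15 → $t5=12^15=3
xor $t5, $t5, 3 → $t5=3^3=0
add $t7, $t7, 4 → $t7=112+4=116
sub $t0, $t0, 1 → $t0=6-1=5
cmp $t0, 2  (cmp 5,2)
bgt L0: taken
lw $t5, 0($t7) → $t5=M[116]=12
xor $t5, $t5, 15 → $t5=12^15=3
xor $t5, $t5, 3 → $t5=3^3=0
add $t7, $t7, 4 → $t7=116+4=120
sub $t0, $t0, 1 → $t0=5-1=4
cmp $t0, 2  (cmp 4,2)
bgt L0: taken
lw $t5, 0($t7) → $t5=M[120]=13
xor $t5, $t5, 15 → $t5=13^15=2
xor $t5, $t5, 3 → $t5=2^3=1
add $t7, $t7, 4 → $t7=120+4=124
sub $t0, $t0, 1 → $t0=4-1=3
cmp $t0, 2  (cmp 3,2)
bgt L0: taken
lw $t5, 0($t7) → $t5=M[124]=21
xor $t5, $t5, 15 → $t5=21^15=26
xor $t5, $t5, 3 → $t5=26^3=25
add $t7, $t7, 4 → $t7=124+4=128
sub $t0, $t0, 1 → $t0=3-1=2
cmp $t0, 2  (cmp 2,2)
bgt L0: not taken
halt.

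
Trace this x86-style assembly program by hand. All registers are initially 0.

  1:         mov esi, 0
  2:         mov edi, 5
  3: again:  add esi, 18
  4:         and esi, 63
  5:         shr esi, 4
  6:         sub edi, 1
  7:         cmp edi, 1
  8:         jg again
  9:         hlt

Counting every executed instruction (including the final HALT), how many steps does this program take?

esi=0
edi=5
esi=0+18=18
esi=18&63=18
esi=18>>4=1
edi=5-1=4
cmp edi, 1  (cmp 4,1)
jg again: taken
esi=1+18=19
esi=19&63=19
esi=19>>4=1
edi=4-1=3
cmp edi, 1  (cmp 3,1)
jg again: taken
esi=1+18=19
esi=19&63=19
esi=19>>4=1
edi=3-1=2
cmp edi, 1  (cmp 2,1)
jg again: taken
esi=1+18=19
esi=19&63=19
esi=19>>4=1
edi=2-1=1
cmp edi, 1  (cmp 1,1)
jg again: not taken
halt.
Total executed instructions: 27.

27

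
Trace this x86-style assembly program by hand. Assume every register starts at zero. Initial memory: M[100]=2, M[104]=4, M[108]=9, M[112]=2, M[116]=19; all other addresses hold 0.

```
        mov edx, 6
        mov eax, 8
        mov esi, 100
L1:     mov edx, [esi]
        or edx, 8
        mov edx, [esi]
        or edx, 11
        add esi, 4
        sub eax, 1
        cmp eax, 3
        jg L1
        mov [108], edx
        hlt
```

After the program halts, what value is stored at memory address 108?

edx=6
eax=8
esi=100
edx=M[100]=2
edx=2|8=10
edx=M[100]=2
edx=2|11=11
esi=100+4=104
eax=8-1=7
cmp eax, 3  (cmp 7,3)
jg L1: taken
edx=M[104]=4
edx=4|8=12
edx=M[104]=4
edx=4|11=15
esi=104+4=108
eax=7-1=6
cmp eax, 3  (cmp 6,3)
jg L1: taken
edx=M[108]=9
edx=9|8=9
edx=M[108]=9
edx=9|11=11
esi=108+4=112
eax=6-1=5
cmp eax, 3  (cmp 5,3)
jg L1: taken
edx=M[112]=2
edx=2|8=10
edx=M[112]=2
edx=2|11=11
esi=112+4=116
eax=5-1=4
cmp eax, 3  (cmp 4,3)
jg L1: taken
edx=M[116]=19
edx=19|8=27
edx=M[116]=19
edx=19|11=27
esi=116+4=120
eax=4-1=3
cmp eax, 3  (cmp 3,3)
jg L1: not taken
mov [108], edx → M[108]=27
halt.

27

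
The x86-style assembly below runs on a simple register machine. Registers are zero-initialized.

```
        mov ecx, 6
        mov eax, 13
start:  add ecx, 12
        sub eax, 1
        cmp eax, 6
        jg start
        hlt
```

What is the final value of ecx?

after mov ecx, 6: ecx=6
after mov eax, 13: eax=13
after add ecx, 12: ecx=6+12=18
after sub eax, 1: eax=13-1=12
cmp eax, 6  (cmp 12,6)
jg start: taken
after add ecx, 12: ecx=18+12=30
after sub eax, 1: eax=12-1=11
cmp eax, 6  (cmp 11,6)
jg start: taken
after add ecx, 12: ecx=30+12=42
after sub eax, 1: eax=11-1=10
cmp eax, 6  (cmp 10,6)
jg start: taken
after add ecx, 12: ecx=42+12=54
after sub eax, 1: eax=10-1=9
cmp eax, 6  (cmp 9,6)
jg start: taken
after add ecx, 12: ecx=54+12=66
after sub eax, 1: eax=9-1=8
cmp eax, 6  (cmp 8,6)
jg start: taken
after add ecx, 12: ecx=66+12=78
after sub eax, 1: eax=8-1=7
cmp eax, 6  (cmp 7,6)
jg start: taken
after add ecx, 12: ecx=78+12=90
after sub eax, 1: eax=7-1=6
cmp eax, 6  (cmp 6,6)
jg start: not taken
halt.

90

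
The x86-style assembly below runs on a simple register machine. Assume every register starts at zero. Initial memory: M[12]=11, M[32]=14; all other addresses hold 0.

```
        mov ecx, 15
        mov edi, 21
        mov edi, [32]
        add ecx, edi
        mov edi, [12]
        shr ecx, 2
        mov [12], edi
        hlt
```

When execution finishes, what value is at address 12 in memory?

ecx=15
edi=21
edi=M[32]=14
ecx=15+14=29
edi=M[12]=11
ecx=29>>2=7
mov [12], edi → M[12]=11
halt.

11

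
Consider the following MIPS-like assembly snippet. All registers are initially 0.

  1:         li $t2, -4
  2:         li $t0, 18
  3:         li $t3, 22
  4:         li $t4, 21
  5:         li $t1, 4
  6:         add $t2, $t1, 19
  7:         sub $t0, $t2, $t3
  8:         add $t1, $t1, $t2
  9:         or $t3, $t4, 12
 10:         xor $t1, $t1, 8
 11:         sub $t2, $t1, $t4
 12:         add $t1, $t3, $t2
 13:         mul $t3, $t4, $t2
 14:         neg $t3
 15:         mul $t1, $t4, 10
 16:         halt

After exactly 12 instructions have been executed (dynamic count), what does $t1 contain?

27

after li $t2, -4: $t2=-4
after li $t0, 18: $t0=18
after li $t3, 22: $t3=22
after li $t4, 21: $t4=21
after li $t1, 4: $t1=4
after add $t2, $t1, 19: $t2=4+19=23
after sub $t0, $t2, $t3: $t0=23-22=1
after add $t1, $t1, $t2: $t1=4+23=27
after or $t3, $t4, 12: $t3=21|12=29
after xor $t1, $t1, 8: $t1=27^8=19
after sub $t2, $t1, $t4: $t2=19-21=-2
after add $t1, $t3, $t2: $t1=29+(-2)=27
After step 12: $t1 = 27.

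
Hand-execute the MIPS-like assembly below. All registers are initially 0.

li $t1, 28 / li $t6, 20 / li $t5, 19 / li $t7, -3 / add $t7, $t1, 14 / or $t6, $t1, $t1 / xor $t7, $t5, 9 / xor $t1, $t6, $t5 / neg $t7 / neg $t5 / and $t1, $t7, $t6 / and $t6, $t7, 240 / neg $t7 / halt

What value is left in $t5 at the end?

li $t1, 28 → $t1=28
li $t6, 20 → $t6=20
li $t5, 19 → $t5=19
li $t7, -3 → $t7=-3
add $t7, $t1, 14 → $t7=28+14=42
or $t6, $t1, $t1 → $t6=28|28=28
xor $t7, $t5, 9 → $t7=19^9=26
xor $t1, $t6, $t5 → $t1=28^19=15
neg $t7 → $t7=-(26)=-26
neg $t5 → $t5=-(19)=-19
and $t1, $t7, $t6 → $t1=(-26)&28=4
and $t6, $t7, 240 → $t6=(-26)&240=224
neg $t7 → $t7=-(-26)=26
halt.

-19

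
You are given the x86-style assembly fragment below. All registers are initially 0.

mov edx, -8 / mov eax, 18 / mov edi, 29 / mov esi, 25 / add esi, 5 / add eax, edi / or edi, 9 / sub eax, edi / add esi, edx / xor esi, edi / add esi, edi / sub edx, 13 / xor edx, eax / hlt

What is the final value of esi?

40

edx=-8
eax=18
edi=29
esi=25
esi=25+5=30
eax=18+29=47
edi=29|9=29
eax=47-29=18
esi=30+(-8)=22
esi=22^29=11
esi=11+29=40
edx=(-8)-13=-21
edx=(-21)^18=-7
halt.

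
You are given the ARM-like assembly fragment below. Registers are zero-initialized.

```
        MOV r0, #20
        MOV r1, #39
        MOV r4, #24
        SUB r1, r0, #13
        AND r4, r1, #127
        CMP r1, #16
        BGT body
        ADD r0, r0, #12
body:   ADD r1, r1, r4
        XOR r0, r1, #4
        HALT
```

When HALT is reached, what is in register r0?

10

after MOV r0, #20: r0=20
after MOV r1, #39: r1=39
after MOV r4, #24: r4=24
after SUB r1, r0, #13: r1=20-13=7
after AND r4, r1, #127: r4=7&127=7
CMP r1, #16  (cmp 7,16)
BGT body: not taken
after ADD r0, r0, #12: r0=20+12=32
after ADD r1, r1, r4: r1=7+7=14
after XOR r0, r1, #4: r0=14^4=10
halt.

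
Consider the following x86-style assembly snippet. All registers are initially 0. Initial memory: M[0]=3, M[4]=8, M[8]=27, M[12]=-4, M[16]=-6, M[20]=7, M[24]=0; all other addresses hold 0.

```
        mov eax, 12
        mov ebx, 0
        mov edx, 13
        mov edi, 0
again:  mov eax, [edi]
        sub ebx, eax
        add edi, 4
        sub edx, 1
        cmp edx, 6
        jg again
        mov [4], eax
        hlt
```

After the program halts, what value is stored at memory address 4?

eax=12
ebx=0
edx=13
edi=0
eax=M[0]=3
ebx=0-3=-3
edi=0+4=4
edx=13-1=12
cmp edx, 6  (cmp 12,6)
jg again: taken
eax=M[4]=8
ebx=(-3)-8=-11
edi=4+4=8
edx=12-1=11
cmp edx, 6  (cmp 11,6)
jg again: taken
eax=M[8]=27
ebx=(-11)-27=-38
edi=8+4=12
edx=11-1=10
cmp edx, 6  (cmp 10,6)
jg again: taken
eax=M[12]=-4
ebx=(-38)-(-4)=-34
edi=12+4=16
edx=10-1=9
cmp edx, 6  (cmp 9,6)
jg again: taken
eax=M[16]=-6
ebx=(-34)-(-6)=-28
edi=16+4=20
edx=9-1=8
cmp edx, 6  (cmp 8,6)
jg again: taken
eax=M[20]=7
ebx=(-28)-7=-35
edi=20+4=24
edx=8-1=7
cmp edx, 6  (cmp 7,6)
jg again: taken
eax=M[24]=0
ebx=(-35)-0=-35
edi=24+4=28
edx=7-1=6
cmp edx, 6  (cmp 6,6)
jg again: not taken
mov [4], eax → M[4]=0
halt.

0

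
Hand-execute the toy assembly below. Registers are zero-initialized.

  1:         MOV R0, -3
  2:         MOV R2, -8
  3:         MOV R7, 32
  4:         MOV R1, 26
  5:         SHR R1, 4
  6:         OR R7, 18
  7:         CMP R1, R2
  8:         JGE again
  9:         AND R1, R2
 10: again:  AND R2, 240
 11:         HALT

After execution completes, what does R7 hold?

50

MOV R0, -3 → R0=-3
MOV R2, -8 → R2=-8
MOV R7, 32 → R7=32
MOV R1, 26 → R1=26
SHR R1, 4 → R1=26>>4=1
OR R7, 18 → R7=32|18=50
CMP R1, R2  (cmp 1,-8)
JGE again: taken
AND R2, 240 → R2=(-8)&240=240
halt.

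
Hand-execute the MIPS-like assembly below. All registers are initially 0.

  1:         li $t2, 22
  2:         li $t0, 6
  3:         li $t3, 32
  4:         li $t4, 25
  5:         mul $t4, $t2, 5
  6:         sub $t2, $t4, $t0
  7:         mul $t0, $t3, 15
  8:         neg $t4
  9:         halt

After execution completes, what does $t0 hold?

480

li $t2, 22 → $t2=22
li $t0, 6 → $t0=6
li $t3, 32 → $t3=32
li $t4, 25 → $t4=25
mul $t4, $t2, 5 → $t4=22*5=110
sub $t2, $t4, $t0 → $t2=110-6=104
mul $t0, $t3, 15 → $t0=32*15=480
neg $t4 → $t4=-(110)=-110
halt.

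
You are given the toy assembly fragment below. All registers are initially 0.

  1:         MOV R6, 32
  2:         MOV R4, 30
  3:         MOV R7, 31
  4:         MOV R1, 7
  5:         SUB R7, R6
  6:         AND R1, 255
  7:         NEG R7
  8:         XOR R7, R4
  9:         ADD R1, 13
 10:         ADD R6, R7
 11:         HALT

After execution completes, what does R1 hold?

MOV R6, 32 → R6=32
MOV R4, 30 → R4=30
MOV R7, 31 → R7=31
MOV R1, 7 → R1=7
SUB R7, R6 → R7=31-32=-1
AND R1, 255 → R1=7&255=7
NEG R7 → R7=-(-1)=1
XOR R7, R4 → R7=1^30=31
ADD R1, 13 → R1=7+13=20
ADD R6, R7 → R6=32+31=63
halt.

20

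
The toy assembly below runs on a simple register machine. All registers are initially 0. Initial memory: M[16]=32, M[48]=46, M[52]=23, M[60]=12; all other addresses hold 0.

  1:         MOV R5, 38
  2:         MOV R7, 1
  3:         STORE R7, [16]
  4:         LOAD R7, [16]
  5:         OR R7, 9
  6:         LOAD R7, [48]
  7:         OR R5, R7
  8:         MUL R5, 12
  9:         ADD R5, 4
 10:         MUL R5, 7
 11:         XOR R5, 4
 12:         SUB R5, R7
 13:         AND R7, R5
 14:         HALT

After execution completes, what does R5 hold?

3842

after MOV R5, 38: R5=38
after MOV R7, 1: R7=1
STORE R7, [16] → M[16]=1
after LOAD R7, [16]: R7=M[16]=1
after OR R7, 9: R7=1|9=9
after LOAD R7, [48]: R7=M[48]=46
after OR R5, R7: R5=38|46=46
after MUL R5, 12: R5=46*12=552
after ADD R5, 4: R5=552+4=556
after MUL R5, 7: R5=556*7=3892
after XOR R5, 4: R5=3892^4=3888
after SUB R5, R7: R5=3888-46=3842
after AND R7, R5: R7=46&3842=2
halt.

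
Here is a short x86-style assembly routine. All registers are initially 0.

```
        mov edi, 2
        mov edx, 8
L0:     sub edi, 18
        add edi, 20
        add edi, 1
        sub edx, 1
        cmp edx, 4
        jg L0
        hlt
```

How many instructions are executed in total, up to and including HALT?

27

mov edi, 2 → edi=2
mov edx, 8 → edx=8
sub edi, 18 → edi=2-18=-16
add edi, 20 → edi=(-16)+20=4
add edi, 1 → edi=4+1=5
sub edx, 1 → edx=8-1=7
cmp edx, 4  (cmp 7,4)
jg L0: taken
sub edi, 18 → edi=5-18=-13
add edi, 20 → edi=(-13)+20=7
add edi, 1 → edi=7+1=8
sub edx, 1 → edx=7-1=6
cmp edx, 4  (cmp 6,4)
jg L0: taken
sub edi, 18 → edi=8-18=-10
add edi, 20 → edi=(-10)+20=10
add edi, 1 → edi=10+1=11
sub edx, 1 → edx=6-1=5
cmp edx, 4  (cmp 5,4)
jg L0: taken
sub edi, 18 → edi=11-18=-7
add edi, 20 → edi=(-7)+20=13
add edi, 1 → edi=13+1=14
sub edx, 1 → edx=5-1=4
cmp edx, 4  (cmp 4,4)
jg L0: not taken
halt.
Total executed instructions: 27.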